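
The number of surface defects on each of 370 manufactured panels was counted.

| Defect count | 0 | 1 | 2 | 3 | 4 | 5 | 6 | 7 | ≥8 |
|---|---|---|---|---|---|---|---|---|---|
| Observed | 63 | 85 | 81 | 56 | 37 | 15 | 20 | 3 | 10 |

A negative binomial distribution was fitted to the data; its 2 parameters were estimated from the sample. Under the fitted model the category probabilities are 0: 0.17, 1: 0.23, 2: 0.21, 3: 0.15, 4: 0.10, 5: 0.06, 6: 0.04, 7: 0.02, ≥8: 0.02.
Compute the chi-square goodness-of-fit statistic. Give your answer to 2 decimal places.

7.84

Expected counts E_i = n·p_i: 370×0.17 = 62.9, 370×0.23 = 85.1, 370×0.21 = 77.7, 370×0.15 = 55.5, 370×0.10 = 37, 370×0.06 = 22.2, 370×0.04 = 14.8, 370×0.02 = 7.4, 370×0.02 = 7.4.
0: (63 − 62.9)²/62.9 = 0.01/62.9 = 0.000
1: (85 − 85.1)²/85.1 = 0.01/85.1 = 0.000
2: (81 − 77.7)²/77.7 = 10.89/77.7 = 0.140
3: (56 − 55.5)²/55.5 = 0.25/55.5 = 0.005
4: (37 − 37)²/37 = 0/37 = 0.000
5: (15 − 22.2)²/22.2 = 51.84/22.2 = 2.335
6: (20 − 14.8)²/14.8 = 27.04/14.8 = 1.827
7: (3 − 7.4)²/7.4 = 19.36/7.4 = 2.616
≥8: (10 − 7.4)²/7.4 = 6.76/7.4 = 0.914
Sum = 7.84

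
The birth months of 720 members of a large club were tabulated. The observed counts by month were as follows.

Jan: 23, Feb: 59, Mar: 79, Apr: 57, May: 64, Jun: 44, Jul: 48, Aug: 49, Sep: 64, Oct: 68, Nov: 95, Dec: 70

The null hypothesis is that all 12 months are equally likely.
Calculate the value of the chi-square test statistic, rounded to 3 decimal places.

Under H₀ each category has probability 1/12, so each expected count is 720/12 = 60.
cat         O        E   (O−E)²/E
Jan        23       60    22.8167
Feb        59       60     0.0167
Mar        79       60     6.0167
Apr        57       60     0.1500
May        64       60     0.2667
Jun        44       60     4.2667
Jul        48       60     2.4000
Aug        49       60     2.0167
Sep        64       60     0.2667
Oct        68       60     1.0667
Nov        95       60    20.4167
Dec        70       60     1.6667
Sum = 61.367

61.367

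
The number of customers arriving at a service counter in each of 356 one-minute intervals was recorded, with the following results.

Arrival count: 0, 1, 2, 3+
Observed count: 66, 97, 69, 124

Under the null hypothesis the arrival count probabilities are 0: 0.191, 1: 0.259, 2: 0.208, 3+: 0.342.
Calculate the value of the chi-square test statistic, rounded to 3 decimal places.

Expected counts E_i = n·p_i: 356×0.191 = 67.996, 356×0.259 = 92.204, 356×0.208 = 74.048, 356×0.342 = 121.752.
χ² = (66−67.996)²/67.996 + (97−92.204)²/92.204 + (69−74.048)²/74.048 + (124−121.752)²/121.752
   = 0.0586 + 0.2495 + 0.3441 + 0.0415
Sum = 0.694

0.694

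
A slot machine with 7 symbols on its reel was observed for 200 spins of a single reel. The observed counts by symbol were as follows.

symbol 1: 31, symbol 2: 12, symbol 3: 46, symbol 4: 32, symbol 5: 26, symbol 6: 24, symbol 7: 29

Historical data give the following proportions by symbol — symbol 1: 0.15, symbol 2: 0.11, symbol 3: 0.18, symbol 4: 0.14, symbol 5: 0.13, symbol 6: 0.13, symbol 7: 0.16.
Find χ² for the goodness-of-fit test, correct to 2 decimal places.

8.36

Expected counts E_i = n·p_i: 200×0.15 = 30, 200×0.11 = 22, 200×0.18 = 36, 200×0.14 = 28, 200×0.13 = 26, 200×0.13 = 26, 200×0.16 = 32.
cat           O        E   (O−E)²/E
symbol 1     31       30      0.033
symbol 2     12       22      4.545
symbol 3     46       36      2.778
symbol 4     32       28      0.571
symbol 5     26       26      0.000
symbol 6     24       26      0.154
symbol 7     29       32      0.281
Sum = 8.36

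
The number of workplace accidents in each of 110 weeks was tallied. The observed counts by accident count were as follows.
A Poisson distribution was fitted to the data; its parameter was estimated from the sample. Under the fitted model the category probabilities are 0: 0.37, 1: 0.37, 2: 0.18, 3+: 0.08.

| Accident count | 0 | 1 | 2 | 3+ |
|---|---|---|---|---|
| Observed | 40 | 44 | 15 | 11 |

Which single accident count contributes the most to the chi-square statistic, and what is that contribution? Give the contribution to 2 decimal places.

Expected counts E_i = n·p_i: 110×0.37 = 40.7, 110×0.37 = 40.7, 110×0.18 = 19.8, 110×0.08 = 8.8.
cat         O        E   (O−E)²/E
0          40     40.7      0.012
1          44     40.7      0.268
2          15     19.8      1.164
3+         11      8.8      0.550
The largest term is for 2: 1.16.

2, 1.16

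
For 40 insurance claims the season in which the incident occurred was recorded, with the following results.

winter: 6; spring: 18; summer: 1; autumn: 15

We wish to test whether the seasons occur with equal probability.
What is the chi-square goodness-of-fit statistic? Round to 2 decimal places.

18.60

Under H₀ each category has probability 1/4, so each expected count is 40/4 = 10.
χ² = (6−10)²/10 + (18−10)²/10 + (1−10)²/10 + (15−10)²/10
   = 1.600 + 6.400 + 8.100 + 2.500
Sum = 18.60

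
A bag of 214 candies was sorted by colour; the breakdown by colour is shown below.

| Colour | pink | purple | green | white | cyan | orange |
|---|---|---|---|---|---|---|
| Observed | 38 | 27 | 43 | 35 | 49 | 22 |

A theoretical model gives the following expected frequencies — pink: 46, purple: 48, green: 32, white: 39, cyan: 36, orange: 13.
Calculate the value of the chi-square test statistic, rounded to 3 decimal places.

25.696

pink: (38 − 46)²/46 = 64/46 = 1.3913
purple: (27 − 48)²/48 = 441/48 = 9.1875
green: (43 − 32)²/32 = 121/32 = 3.7813
white: (35 − 39)²/39 = 16/39 = 0.4103
cyan: (49 − 36)²/36 = 169/36 = 4.6944
orange: (22 − 13)²/13 = 81/13 = 6.2308
Sum = 25.696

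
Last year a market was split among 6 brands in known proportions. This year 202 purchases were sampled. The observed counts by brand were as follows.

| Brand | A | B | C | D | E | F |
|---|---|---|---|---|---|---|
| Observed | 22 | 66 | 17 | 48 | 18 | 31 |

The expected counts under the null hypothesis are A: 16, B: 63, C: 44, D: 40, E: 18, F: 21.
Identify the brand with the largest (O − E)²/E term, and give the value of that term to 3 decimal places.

C, 16.568

χ² = (22−16)²/16 + (66−63)²/63 + (17−44)²/44 + (48−40)²/40 + (18−18)²/18 + (31−21)²/21
   = 2.2500 + 0.1429 + 16.5682 + 1.6000 + 0.0000 + 4.7619
The largest term is for C: 16.568.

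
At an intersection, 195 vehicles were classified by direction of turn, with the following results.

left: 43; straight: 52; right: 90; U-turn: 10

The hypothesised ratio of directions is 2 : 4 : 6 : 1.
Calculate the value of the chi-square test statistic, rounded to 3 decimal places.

Ratio total = 13. Expected counts: 195×2/13 = 30, 195×4/13 = 60, 195×6/13 = 90, 195×1/13 = 15.
χ² = (43−30)²/30 + (52−60)²/60 + (90−90)²/90 + (10−15)²/15
   = 5.6333 + 1.0667 + 0.0000 + 1.6667
Sum = 8.367

8.367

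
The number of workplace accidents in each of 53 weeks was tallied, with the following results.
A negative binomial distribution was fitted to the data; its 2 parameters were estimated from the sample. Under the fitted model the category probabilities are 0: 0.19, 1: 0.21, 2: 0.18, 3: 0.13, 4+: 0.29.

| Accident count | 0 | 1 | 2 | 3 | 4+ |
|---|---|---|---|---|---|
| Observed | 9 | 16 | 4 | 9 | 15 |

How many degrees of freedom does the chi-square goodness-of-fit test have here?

2

There are k = 5 categories and 2 parameters estimated from the data, so df = 5 − 1 − 2 = 2.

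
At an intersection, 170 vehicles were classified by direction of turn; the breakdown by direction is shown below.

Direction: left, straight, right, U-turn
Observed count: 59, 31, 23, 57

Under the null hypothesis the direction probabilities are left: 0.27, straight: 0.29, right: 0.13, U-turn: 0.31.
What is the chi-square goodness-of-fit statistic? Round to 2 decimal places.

10.92

Expected counts E_i = n·p_i: 170×0.27 = 45.9, 170×0.29 = 49.3, 170×0.13 = 22.1, 170×0.31 = 52.7.
cat           O        E   (O−E)²/E
left         59     45.9      3.739
straight     31     49.3      6.793
right        23     22.1      0.037
U-turn       57     52.7      0.351
Sum = 10.92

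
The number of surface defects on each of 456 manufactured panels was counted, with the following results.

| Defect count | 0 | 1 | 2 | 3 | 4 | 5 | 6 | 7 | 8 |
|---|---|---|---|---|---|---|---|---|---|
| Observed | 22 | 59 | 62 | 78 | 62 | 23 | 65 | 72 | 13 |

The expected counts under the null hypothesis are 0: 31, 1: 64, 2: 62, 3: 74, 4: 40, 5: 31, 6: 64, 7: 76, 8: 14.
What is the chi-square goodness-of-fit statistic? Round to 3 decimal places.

17.682

cat         O        E   (O−E)²/E
0          22       31     2.6129
1          59       64     0.3906
2          62       62     0.0000
3          78       74     0.2162
4          62       40    12.1000
5          23       31     2.0645
6          65       64     0.0156
7          72       76     0.2105
8          13       14     0.0714
Sum = 17.682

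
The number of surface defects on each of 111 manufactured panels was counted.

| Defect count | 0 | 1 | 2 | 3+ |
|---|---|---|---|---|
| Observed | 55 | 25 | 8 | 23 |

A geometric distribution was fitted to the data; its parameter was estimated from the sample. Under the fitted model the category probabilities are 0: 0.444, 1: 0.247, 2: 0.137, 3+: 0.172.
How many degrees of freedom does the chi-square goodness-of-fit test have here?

2

There are k = 4 categories and 1 parameter estimated from the data, so df = 4 − 1 − 1 = 2.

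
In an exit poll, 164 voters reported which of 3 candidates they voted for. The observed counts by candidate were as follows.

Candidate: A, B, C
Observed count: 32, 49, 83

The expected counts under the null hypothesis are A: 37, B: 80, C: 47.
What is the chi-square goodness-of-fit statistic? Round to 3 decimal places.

40.263

A: (32 − 37)²/37 = 25/37 = 0.6757
B: (49 − 80)²/80 = 961/80 = 12.0125
C: (83 − 47)²/47 = 1296/47 = 27.5745
Sum = 40.263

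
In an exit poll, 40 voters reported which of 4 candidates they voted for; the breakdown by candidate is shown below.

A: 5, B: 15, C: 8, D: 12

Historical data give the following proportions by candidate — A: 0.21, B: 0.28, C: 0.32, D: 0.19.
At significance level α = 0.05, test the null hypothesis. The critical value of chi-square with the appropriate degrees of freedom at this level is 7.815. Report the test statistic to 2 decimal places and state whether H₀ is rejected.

7.01; do not reject

Expected counts E_i = n·p_i: 40×0.21 = 8.4, 40×0.28 = 11.2, 40×0.32 = 12.8, 40×0.19 = 7.6.
A: (5 − 8.4)²/8.4 = 11.56/8.4 = 1.376
B: (15 − 11.2)²/11.2 = 14.44/11.2 = 1.289
C: (8 − 12.8)²/12.8 = 23.04/12.8 = 1.800
D: (12 − 7.6)²/7.6 = 19.36/7.6 = 2.547
Sum = 7.01
df = 3. Since 7.01 < 7.815, we do not reject H₀.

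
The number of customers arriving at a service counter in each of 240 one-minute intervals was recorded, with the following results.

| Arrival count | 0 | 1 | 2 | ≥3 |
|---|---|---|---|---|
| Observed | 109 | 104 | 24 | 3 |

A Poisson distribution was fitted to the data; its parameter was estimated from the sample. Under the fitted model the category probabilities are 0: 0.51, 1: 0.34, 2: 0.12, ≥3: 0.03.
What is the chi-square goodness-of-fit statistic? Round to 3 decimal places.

Expected counts E_i = n·p_i: 240×0.51 = 122.4, 240×0.34 = 81.6, 240×0.12 = 28.8, 240×0.03 = 7.2.
χ² = (109−122.4)²/122.4 + (104−81.6)²/81.6 + (24−28.8)²/28.8 + (3−7.2)²/7.2
   = 1.4670 + 6.1490 + 0.8000 + 2.4500
Sum = 10.866

10.866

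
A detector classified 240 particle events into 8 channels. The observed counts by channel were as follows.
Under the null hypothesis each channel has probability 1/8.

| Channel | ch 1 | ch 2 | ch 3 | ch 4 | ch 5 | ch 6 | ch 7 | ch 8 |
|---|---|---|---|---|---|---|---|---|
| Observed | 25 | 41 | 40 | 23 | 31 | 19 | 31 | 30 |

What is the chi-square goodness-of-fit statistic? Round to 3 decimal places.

13.933

Under H₀ each category has probability 1/8, so each expected count is 240/8 = 30.
χ² = (25−30)²/30 + (41−30)²/30 + (40−30)²/30 + (23−30)²/30 + (31−30)²/30 + (19−30)²/30 + (31−30)²/30 + (30−30)²/30
   = 0.8333 + 4.0333 + 3.3333 + 1.6333 + 0.0333 + 4.0333 + 0.0333 + 0.0000
Sum = 13.933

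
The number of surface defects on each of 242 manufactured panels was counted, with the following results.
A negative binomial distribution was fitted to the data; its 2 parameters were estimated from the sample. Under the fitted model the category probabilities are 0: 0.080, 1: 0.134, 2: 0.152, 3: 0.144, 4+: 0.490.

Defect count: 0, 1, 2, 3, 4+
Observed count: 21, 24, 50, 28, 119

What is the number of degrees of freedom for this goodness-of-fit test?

2

There are k = 5 categories and 2 parameters estimated from the data, so df = 5 − 1 − 2 = 2.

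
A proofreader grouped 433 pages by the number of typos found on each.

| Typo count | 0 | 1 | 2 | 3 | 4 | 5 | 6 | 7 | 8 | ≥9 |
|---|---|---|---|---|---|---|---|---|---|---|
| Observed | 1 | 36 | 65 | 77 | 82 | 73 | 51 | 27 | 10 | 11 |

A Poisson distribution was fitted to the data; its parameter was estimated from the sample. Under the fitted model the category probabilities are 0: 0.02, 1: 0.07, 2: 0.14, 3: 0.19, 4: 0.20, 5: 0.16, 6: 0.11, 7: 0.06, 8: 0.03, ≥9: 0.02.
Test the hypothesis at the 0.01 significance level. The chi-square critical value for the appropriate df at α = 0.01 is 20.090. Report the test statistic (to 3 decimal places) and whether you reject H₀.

Expected counts E_i = n·p_i: 433×0.02 = 8.66, 433×0.07 = 30.31, 433×0.14 = 60.62, 433×0.19 = 82.27, 433×0.20 = 86.6, 433×0.16 = 69.28, 433×0.11 = 47.63, 433×0.06 = 25.98, 433×0.03 = 12.99, 433×0.02 = 8.66.
cat         O        E   (O−E)²/E
0           1     8.66     6.7755
1          36    30.31     1.0682
2          65    60.62     0.3165
3          77    82.27     0.3376
4          82     86.6     0.2443
5          73    69.28     0.1997
6          51    47.63     0.2384
7          27    25.98     0.0400
8          10    12.99     0.6882
≥9         11     8.66     0.6323
Sum = 10.541
df = 8. Since 10.541 < 20.090, we do not reject H₀.

10.541; do not reject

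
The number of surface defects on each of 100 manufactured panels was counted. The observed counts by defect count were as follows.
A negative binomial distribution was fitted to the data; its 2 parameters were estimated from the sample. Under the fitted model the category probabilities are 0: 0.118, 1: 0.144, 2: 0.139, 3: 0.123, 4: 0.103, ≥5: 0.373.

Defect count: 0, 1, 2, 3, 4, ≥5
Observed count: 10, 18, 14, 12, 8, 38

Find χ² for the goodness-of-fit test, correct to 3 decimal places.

1.709

Expected counts E_i = n·p_i: 100×0.118 = 11.8, 100×0.144 = 14.4, 100×0.139 = 13.9, 100×0.123 = 12.3, 100×0.103 = 10.3, 100×0.373 = 37.3.
χ² = (10−11.8)²/11.8 + (18−14.4)²/14.4 + (14−13.9)²/13.9 + (12−12.3)²/12.3 + (8−10.3)²/10.3 + (38−37.3)²/37.3
   = 0.2746 + 0.9000 + 0.0007 + 0.0073 + 0.5136 + 0.0131
Sum = 1.709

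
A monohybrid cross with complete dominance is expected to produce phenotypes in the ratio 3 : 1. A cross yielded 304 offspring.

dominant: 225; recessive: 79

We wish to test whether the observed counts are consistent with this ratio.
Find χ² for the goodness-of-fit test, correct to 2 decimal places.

0.16

Ratio total = 4. Expected counts: 304×3/4 = 228, 304×1/4 = 76.
dominant: (225 − 228)²/228 = 9/228 = 0.039
recessive: (79 − 76)²/76 = 9/76 = 0.118
Sum = 0.16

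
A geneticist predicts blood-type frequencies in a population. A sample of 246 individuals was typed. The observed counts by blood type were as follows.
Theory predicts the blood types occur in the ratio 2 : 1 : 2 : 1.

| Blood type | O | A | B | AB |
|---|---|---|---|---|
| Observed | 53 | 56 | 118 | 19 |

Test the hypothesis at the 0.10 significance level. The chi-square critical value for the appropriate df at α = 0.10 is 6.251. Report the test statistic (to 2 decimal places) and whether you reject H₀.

43.35; reject

Ratio total = 6. Expected counts: 246×2/6 = 82, 246×1/6 = 41, 246×2/6 = 82, 246×1/6 = 41.
χ² = (53−82)²/82 + (56−41)²/41 + (118−82)²/82 + (19−41)²/41
   = 10.256 + 5.488 + 15.805 + 11.805
Sum = 43.35
df = 3. Since 43.35 > 6.251, we reject H₀.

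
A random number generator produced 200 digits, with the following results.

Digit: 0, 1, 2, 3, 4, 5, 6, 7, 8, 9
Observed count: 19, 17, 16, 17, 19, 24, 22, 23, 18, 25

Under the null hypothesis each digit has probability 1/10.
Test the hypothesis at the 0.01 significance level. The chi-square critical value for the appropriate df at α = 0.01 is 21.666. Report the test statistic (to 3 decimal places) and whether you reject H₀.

Under H₀ each category has probability 1/10, so each expected count is 200/10 = 20.
χ² = (19−20)²/20 + (17−20)²/20 + (16−20)²/20 + (17−20)²/20 + (19−20)²/20 + (24−20)²/20 + (22−20)²/20 + (23−20)²/20 + (18−20)²/20 + (25−20)²/20
   = 0.0500 + 0.4500 + 0.8000 + 0.4500 + 0.0500 + 0.8000 + 0.2000 + 0.4500 + 0.2000 + 1.2500
Sum = 4.700
df = 9. Since 4.700 < 21.666, we do not reject H₀.

4.700; do not reject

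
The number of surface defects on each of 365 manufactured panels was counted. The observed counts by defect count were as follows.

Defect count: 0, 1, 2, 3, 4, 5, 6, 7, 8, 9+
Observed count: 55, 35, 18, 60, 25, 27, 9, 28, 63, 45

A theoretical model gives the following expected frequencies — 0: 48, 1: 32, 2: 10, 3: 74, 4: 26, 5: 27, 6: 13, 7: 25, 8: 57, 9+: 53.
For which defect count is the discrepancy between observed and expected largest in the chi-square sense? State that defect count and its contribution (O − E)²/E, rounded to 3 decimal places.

cat         O        E   (O−E)²/E
0          55       48     1.0208
1          35       32     0.2813
2          18       10     6.4000
3          60       74     2.6486
4          25       26     0.0385
5          27       27     0.0000
6           9       13     1.2308
7          28       25     0.3600
8          63       57     0.6316
9+         45       53     1.2075
The largest term is for 2: 6.400.

2, 6.400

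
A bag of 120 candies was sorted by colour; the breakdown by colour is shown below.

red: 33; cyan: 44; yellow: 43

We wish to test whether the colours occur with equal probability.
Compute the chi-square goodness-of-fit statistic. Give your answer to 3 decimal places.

Under H₀ each category has probability 1/3, so each expected count is 120/3 = 40.
red: (33 − 40)²/40 = 49/40 = 1.2250
cyan: (44 − 40)²/40 = 16/40 = 0.4000
yellow: (43 − 40)²/40 = 9/40 = 0.2250
Sum = 1.850

1.850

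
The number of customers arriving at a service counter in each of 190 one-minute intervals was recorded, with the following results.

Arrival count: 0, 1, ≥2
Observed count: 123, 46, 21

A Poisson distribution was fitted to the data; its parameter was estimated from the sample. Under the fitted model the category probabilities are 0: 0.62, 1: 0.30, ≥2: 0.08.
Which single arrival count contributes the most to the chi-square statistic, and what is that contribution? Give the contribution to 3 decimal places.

Expected counts E_i = n·p_i: 190×0.62 = 117.8, 190×0.30 = 57, 190×0.08 = 15.2.
χ² = (123−117.8)²/117.8 + (46−57)²/57 + (21−15.2)²/15.2
   = 0.2295 + 2.1228 + 2.2132
The largest term is for ≥2: 2.213.

≥2, 2.213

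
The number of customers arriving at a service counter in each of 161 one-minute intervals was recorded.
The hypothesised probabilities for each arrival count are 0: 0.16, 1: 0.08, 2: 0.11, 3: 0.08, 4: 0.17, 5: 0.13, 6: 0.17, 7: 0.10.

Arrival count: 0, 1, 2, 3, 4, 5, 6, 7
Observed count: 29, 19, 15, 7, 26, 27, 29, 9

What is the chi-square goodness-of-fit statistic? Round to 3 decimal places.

11.472

Expected counts E_i = n·p_i: 161×0.16 = 25.76, 161×0.08 = 12.88, 161×0.11 = 17.71, 161×0.08 = 12.88, 161×0.17 = 27.37, 161×0.13 = 20.93, 161×0.17 = 27.37, 161×0.10 = 16.1.
cat         O        E   (O−E)²/E
0          29    25.76     0.4075
1          19    12.88     2.9080
2          15    17.71     0.4147
3           7    12.88     2.6843
4          26    27.37     0.0686
5          27    20.93     1.7604
6          29    27.37     0.0971
7           9     16.1     3.1311
Sum = 11.472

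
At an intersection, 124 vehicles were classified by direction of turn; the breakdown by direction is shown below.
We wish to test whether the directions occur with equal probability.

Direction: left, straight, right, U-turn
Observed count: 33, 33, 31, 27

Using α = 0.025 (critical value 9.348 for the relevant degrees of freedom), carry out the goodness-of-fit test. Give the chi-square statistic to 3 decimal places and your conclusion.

Expected count for each of the 4 categories: 124/4 = 31.
left: (33 − 31)²/31 = 4/31 = 0.1290
straight: (33 − 31)²/31 = 4/31 = 0.1290
right: (31 − 31)²/31 = 0/31 = 0.0000
U-turn: (27 − 31)²/31 = 16/31 = 0.5161
Sum = 0.774
df = 3. Since 0.774 < 9.348, we do not reject H₀.

0.774; do not reject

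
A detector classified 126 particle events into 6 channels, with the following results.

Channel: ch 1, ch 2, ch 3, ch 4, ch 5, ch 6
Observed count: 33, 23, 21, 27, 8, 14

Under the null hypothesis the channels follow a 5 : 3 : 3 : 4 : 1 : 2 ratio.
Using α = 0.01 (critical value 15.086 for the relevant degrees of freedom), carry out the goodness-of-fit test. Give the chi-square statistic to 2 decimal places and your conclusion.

Ratio total = 18. Expected counts: 126×5/18 = 35, 126×3/18 = 21, 126×3/18 = 21, 126×4/18 = 28, 126×1/18 = 7, 126×2/18 = 14.
ch 1: (33 − 35)²/35 = 4/35 = 0.114
ch 2: (23 − 21)²/21 = 4/21 = 0.190
ch 3: (21 − 21)²/21 = 0/21 = 0.000
ch 4: (27 − 28)²/28 = 1/28 = 0.036
ch 5: (8 − 7)²/7 = 1/7 = 0.143
ch 6: (14 − 14)²/14 = 0/14 = 0.000
Sum = 0.48
df = 5. Since 0.48 < 15.086, we do not reject H₀.

0.48; do not reject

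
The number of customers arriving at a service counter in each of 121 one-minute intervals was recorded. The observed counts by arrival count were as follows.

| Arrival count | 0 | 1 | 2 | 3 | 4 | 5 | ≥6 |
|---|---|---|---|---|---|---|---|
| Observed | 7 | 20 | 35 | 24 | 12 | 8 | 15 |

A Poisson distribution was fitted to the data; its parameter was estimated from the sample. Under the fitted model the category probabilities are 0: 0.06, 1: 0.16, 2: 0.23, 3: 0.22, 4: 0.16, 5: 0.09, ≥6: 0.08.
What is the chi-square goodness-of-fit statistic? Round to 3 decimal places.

8.624

Expected counts E_i = n·p_i: 121×0.06 = 7.26, 121×0.16 = 19.36, 121×0.23 = 27.83, 121×0.22 = 26.62, 121×0.16 = 19.36, 121×0.09 = 10.89, 121×0.08 = 9.68.
0: (7 − 7.26)²/7.26 = 0.0676/7.26 = 0.0093
1: (20 − 19.36)²/19.36 = 0.4096/19.36 = 0.0212
2: (35 − 27.83)²/27.83 = 51.4089/27.83 = 1.8472
3: (24 − 26.62)²/26.62 = 6.8644/26.62 = 0.2579
4: (12 − 19.36)²/19.36 = 54.1696/19.36 = 2.7980
5: (8 − 10.89)²/10.89 = 8.3521/10.89 = 0.7670
≥6: (15 − 9.68)²/9.68 = 28.3024/9.68 = 2.9238
Sum = 8.624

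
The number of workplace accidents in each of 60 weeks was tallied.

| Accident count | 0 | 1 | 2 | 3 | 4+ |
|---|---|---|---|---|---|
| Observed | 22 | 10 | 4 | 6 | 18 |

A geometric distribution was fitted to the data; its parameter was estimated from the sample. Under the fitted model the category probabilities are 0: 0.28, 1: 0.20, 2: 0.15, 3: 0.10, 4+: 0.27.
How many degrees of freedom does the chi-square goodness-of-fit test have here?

There are k = 5 categories and 1 parameter estimated from the data, so df = 5 − 1 − 1 = 3.

3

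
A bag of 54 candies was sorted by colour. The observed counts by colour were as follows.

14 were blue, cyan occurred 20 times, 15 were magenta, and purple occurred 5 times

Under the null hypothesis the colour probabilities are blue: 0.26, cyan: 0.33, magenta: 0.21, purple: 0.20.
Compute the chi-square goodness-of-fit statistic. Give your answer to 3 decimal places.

4.563

Expected counts E_i = n·p_i: 54×0.26 = 14.04, 54×0.33 = 17.82, 54×0.21 = 11.34, 54×0.20 = 10.8.
blue: (14 − 14.04)²/14.04 = 0.0016/14.04 = 0.0001
cyan: (20 − 17.82)²/17.82 = 4.7524/17.82 = 0.2667
magenta: (15 − 11.34)²/11.34 = 13.3956/11.34 = 1.1813
purple: (5 − 10.8)²/10.8 = 33.64/10.8 = 3.1148
Sum = 4.563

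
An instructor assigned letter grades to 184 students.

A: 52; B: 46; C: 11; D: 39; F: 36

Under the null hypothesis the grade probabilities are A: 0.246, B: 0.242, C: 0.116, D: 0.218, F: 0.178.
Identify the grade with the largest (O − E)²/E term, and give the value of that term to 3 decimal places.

Expected counts E_i = n·p_i: 184×0.246 = 45.264, 184×0.242 = 44.528, 184×0.116 = 21.344, 184×0.218 = 40.112, 184×0.178 = 32.752.
cat         O        E   (O−E)²/E
A          52   45.264     1.0024
B          46   44.528     0.0487
C          11   21.344     5.0130
D          39   40.112     0.0308
F          36   32.752     0.3221
The largest term is for C: 5.013.

C, 5.013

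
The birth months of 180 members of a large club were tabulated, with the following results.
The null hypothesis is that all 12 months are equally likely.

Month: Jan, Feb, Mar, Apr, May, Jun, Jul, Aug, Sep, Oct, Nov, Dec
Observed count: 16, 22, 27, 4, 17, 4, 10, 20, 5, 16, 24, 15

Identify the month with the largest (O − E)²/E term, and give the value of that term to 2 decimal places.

Mar, 9.60

Expected count for each of the 12 categories: 180/12 = 15.
χ² = (16−15)²/15 + (22−15)²/15 + (27−15)²/15 + (4−15)²/15 + (17−15)²/15 + (4−15)²/15 + (10−15)²/15 + (20−15)²/15 + (5−15)²/15 + (16−15)²/15 + (24−15)²/15 + (15−15)²/15
   = 0.067 + 3.267 + 9.600 + 8.067 + 0.267 + 8.067 + 1.667 + 1.667 + 6.667 + 0.067 + 5.400 + 0.000
The largest term is for Mar: 9.60.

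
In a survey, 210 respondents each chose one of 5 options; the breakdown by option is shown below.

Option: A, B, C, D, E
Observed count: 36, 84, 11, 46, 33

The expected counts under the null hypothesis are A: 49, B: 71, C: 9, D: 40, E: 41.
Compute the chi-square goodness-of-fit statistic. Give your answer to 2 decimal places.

cat         O        E   (O−E)²/E
A          36       49      3.449
B          84       71      2.380
C          11        9      0.444
D          46       40      0.900
E          33       41      1.561
Sum = 8.73

8.73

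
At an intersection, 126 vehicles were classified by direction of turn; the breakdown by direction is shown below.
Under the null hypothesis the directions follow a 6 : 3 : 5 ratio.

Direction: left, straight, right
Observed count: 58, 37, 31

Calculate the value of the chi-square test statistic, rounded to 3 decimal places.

8.356

Ratio total = 14. Expected counts: 126×6/14 = 54, 126×3/14 = 27, 126×5/14 = 45.
χ² = (58−54)²/54 + (37−27)²/27 + (31−45)²/45
   = 0.2963 + 3.7037 + 4.3556
Sum = 8.356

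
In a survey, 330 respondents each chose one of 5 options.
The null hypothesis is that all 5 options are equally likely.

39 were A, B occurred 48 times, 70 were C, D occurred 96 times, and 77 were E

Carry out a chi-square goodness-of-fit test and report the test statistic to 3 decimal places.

31.667

Under H₀ each category has probability 1/5, so each expected count is 330/5 = 66.
cat         O        E   (O−E)²/E
A          39       66    11.0455
B          48       66     4.9091
C          70       66     0.2424
D          96       66    13.6364
E          77       66     1.8333
Sum = 31.667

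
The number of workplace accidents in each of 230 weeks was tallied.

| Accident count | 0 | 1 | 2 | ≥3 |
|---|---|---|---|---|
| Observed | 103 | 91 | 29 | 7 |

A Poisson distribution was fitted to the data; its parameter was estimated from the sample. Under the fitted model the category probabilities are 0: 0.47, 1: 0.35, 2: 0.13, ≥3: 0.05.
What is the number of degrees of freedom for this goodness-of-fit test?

There are k = 4 categories and 1 parameter estimated from the data, so df = 4 − 1 − 1 = 2.

2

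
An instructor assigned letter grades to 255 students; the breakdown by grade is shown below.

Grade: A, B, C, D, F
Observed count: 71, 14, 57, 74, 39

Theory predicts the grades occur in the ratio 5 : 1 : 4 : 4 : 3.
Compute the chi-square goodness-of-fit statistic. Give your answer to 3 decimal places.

Ratio total = 17. Expected counts: 255×5/17 = 75, 255×1/17 = 15, 255×4/17 = 60, 255×4/17 = 60, 255×3/17 = 45.
χ² = (71−75)²/75 + (14−15)²/15 + (57−60)²/60 + (74−60)²/60 + (39−45)²/45
   = 0.2133 + 0.0667 + 0.1500 + 3.2667 + 0.8000
Sum = 4.497

4.497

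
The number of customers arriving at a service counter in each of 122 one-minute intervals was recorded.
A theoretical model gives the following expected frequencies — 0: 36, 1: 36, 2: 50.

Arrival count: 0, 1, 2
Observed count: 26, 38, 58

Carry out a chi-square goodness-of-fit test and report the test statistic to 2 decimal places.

4.17

χ² = (26−36)²/36 + (38−36)²/36 + (58−50)²/50
   = 2.778 + 0.111 + 1.280
Sum = 4.17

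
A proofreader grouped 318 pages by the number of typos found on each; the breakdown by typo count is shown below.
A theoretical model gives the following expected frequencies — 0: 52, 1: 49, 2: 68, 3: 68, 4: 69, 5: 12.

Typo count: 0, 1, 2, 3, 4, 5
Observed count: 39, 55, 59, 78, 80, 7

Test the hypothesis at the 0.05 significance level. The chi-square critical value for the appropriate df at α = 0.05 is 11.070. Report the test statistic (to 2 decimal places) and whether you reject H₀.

cat         O        E   (O−E)²/E
0          39       52      3.250
1          55       49      0.735
2          59       68      1.191
3          78       68      1.471
4          80       69      1.754
5           7       12      2.083
Sum = 10.48
df = 5. Since 10.48 < 11.070, we do not reject H₀.

10.48; do not reject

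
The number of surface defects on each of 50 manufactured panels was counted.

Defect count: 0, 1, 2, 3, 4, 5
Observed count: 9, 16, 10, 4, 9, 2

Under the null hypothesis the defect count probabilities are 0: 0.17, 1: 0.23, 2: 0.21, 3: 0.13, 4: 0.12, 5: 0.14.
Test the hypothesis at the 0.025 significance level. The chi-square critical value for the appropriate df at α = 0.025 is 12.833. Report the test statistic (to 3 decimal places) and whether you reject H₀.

7.847; do not reject

Expected counts E_i = n·p_i: 50×0.17 = 8.5, 50×0.23 = 11.5, 50×0.21 = 10.5, 50×0.13 = 6.5, 50×0.12 = 6, 50×0.14 = 7.
χ² = (9−8.5)²/8.5 + (16−11.5)²/11.5 + (10−10.5)²/10.5 + (4−6.5)²/6.5 + (9−6)²/6 + (2−7)²/7
   = 0.0294 + 1.7609 + 0.0238 + 0.9615 + 1.5000 + 3.5714
Sum = 7.847
df = 5. Since 7.847 < 12.833, we do not reject H₀.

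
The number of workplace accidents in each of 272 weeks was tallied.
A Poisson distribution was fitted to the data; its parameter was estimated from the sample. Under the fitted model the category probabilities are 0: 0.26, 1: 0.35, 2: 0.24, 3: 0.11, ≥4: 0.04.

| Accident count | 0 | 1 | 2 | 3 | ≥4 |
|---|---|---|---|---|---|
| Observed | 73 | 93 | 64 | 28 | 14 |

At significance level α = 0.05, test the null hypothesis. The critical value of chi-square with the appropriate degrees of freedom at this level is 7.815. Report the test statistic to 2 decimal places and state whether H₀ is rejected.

1.17; do not reject

Expected counts E_i = n·p_i: 272×0.26 = 70.72, 272×0.35 = 95.2, 272×0.24 = 65.28, 272×0.11 = 29.92, 272×0.04 = 10.88.
cat         O        E   (O−E)²/E
0          73    70.72      0.074
1          93     95.2      0.051
2          64    65.28      0.025
3          28    29.92      0.123
≥4         14    10.88      0.895
Sum = 1.17
df = 3. Since 1.17 < 7.815, we do not reject H₀.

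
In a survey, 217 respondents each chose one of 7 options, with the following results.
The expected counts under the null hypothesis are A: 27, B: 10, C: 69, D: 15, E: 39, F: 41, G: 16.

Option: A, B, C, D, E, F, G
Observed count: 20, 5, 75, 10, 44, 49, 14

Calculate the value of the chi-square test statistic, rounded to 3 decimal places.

8.955

A: (20 − 27)²/27 = 49/27 = 1.8148
B: (5 − 10)²/10 = 25/10 = 2.5000
C: (75 − 69)²/69 = 36/69 = 0.5217
D: (10 − 15)²/15 = 25/15 = 1.6667
E: (44 − 39)²/39 = 25/39 = 0.6410
F: (49 − 41)²/41 = 64/41 = 1.5610
G: (14 − 16)²/16 = 4/16 = 0.2500
Sum = 8.955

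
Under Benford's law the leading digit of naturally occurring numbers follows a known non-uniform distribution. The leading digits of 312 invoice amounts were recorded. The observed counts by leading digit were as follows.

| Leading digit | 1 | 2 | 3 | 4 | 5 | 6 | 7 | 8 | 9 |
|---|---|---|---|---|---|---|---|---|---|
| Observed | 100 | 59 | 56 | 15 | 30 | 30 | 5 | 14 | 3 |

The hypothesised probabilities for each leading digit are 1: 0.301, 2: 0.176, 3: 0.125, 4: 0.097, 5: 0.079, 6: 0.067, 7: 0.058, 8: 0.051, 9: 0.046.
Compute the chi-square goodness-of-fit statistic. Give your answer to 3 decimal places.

39.614

Expected counts E_i = n·p_i: 312×0.301 = 93.912, 312×0.176 = 54.912, 312×0.125 = 39, 312×0.097 = 30.264, 312×0.079 = 24.648, 312×0.067 = 20.904, 312×0.058 = 18.096, 312×0.051 = 15.912, 312×0.046 = 14.352.
1: (100 − 93.912)²/93.912 = 37.063744/93.912 = 0.3947
2: (59 − 54.912)²/54.912 = 16.711744/54.912 = 0.3043
3: (56 − 39)²/39 = 289/39 = 7.4103
4: (15 − 30.264)²/30.264 = 232.989696/30.264 = 7.6986
5: (30 − 24.648)²/24.648 = 28.643904/24.648 = 1.1621
6: (30 − 20.904)²/20.904 = 82.737216/20.904 = 3.9580
7: (5 − 18.096)²/18.096 = 171.505216/18.096 = 9.4775
8: (14 − 15.912)²/15.912 = 3.655744/15.912 = 0.2297
9: (3 − 14.352)²/14.352 = 128.867904/14.352 = 8.9791
Sum = 39.614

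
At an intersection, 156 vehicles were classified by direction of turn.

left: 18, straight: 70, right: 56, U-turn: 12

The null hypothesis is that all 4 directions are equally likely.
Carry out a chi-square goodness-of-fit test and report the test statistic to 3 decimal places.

Expected count for each of the 4 categories: 156/4 = 39.
χ² = (18−39)²/39 + (70−39)²/39 + (56−39)²/39 + (12−39)²/39
   = 11.3077 + 24.6410 + 7.4103 + 18.6923
Sum = 62.051

62.051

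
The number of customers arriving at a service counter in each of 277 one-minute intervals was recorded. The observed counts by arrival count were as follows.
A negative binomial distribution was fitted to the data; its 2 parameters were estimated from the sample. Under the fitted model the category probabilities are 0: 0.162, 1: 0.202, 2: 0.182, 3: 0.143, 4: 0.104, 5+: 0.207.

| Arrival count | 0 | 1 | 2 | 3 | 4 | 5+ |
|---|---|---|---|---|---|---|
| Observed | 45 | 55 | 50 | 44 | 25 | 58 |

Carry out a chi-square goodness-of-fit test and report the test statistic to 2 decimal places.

1.02

Expected counts E_i = n·p_i: 277×0.162 = 44.874, 277×0.202 = 55.954, 277×0.182 = 50.414, 277×0.143 = 39.611, 277×0.104 = 28.808, 277×0.207 = 57.339.
χ² = (45−44.874)²/44.874 + (55−55.954)²/55.954 + (50−50.414)²/50.414 + (44−39.611)²/39.611 + (25−28.808)²/28.808 + (58−57.339)²/57.339
   = 0.000 + 0.016 + 0.003 + 0.486 + 0.503 + 0.008
Sum = 1.02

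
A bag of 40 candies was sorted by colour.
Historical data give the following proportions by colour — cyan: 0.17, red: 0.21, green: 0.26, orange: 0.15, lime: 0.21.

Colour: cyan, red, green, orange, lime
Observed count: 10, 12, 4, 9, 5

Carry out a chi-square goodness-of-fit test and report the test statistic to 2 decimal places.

Expected counts E_i = n·p_i: 40×0.17 = 6.8, 40×0.21 = 8.4, 40×0.26 = 10.4, 40×0.15 = 6, 40×0.21 = 8.4.
cat         O        E   (O−E)²/E
cyan       10      6.8      1.506
red        12      8.4      1.543
green       4     10.4      3.938
orange      9        6      1.500
lime        5      8.4      1.376
Sum = 9.86

9.86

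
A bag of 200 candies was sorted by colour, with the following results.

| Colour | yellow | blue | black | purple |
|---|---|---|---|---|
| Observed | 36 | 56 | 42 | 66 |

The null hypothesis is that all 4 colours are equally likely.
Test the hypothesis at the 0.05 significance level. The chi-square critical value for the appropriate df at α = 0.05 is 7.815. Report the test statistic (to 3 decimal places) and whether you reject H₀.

Under H₀ each category has probability 1/4, so each expected count is 200/4 = 50.
yellow: (36 − 50)²/50 = 196/50 = 3.9200
blue: (56 − 50)²/50 = 36/50 = 0.7200
black: (42 − 50)²/50 = 64/50 = 1.2800
purple: (66 − 50)²/50 = 256/50 = 5.1200
Sum = 11.040
df = 3. Since 11.040 > 7.815, we reject H₀.

11.040; reject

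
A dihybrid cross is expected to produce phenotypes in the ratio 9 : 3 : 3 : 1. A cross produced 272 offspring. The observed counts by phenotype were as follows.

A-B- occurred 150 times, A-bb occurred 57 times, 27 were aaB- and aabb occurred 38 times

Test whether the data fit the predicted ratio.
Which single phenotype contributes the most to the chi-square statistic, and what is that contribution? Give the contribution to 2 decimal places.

Ratio total = 16. Expected counts: 272×9/16 = 153, 272×3/16 = 51, 272×3/16 = 51, 272×1/16 = 17.
cat         O        E   (O−E)²/E
A-B-      150      153      0.059
A-bb       57       51      0.706
aaB-       27       51     11.294
aabb       38       17     25.941
The largest term is for aabb: 25.94.

aabb, 25.94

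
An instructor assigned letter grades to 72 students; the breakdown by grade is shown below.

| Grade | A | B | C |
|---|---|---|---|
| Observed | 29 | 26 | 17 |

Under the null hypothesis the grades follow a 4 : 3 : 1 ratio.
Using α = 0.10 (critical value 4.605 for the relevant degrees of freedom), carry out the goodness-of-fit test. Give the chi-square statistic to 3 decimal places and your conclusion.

8.509; reject

Ratio total = 8. Expected counts: 72×4/8 = 36, 72×3/8 = 27, 72×1/8 = 9.
A: (29 − 36)²/36 = 49/36 = 1.3611
B: (26 − 27)²/27 = 1/27 = 0.0370
C: (17 − 9)²/9 = 64/9 = 7.1111
Sum = 8.509
df = 2. Since 8.509 > 4.605, we reject H₀.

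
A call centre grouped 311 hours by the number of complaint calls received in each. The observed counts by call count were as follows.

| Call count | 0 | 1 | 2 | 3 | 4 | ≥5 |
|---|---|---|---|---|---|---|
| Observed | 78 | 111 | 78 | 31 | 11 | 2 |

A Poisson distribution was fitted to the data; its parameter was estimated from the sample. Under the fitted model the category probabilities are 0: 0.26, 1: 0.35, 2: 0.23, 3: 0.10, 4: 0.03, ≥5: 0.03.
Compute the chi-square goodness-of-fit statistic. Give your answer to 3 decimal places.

6.787

Expected counts E_i = n·p_i: 311×0.26 = 80.86, 311×0.35 = 108.85, 311×0.23 = 71.53, 311×0.10 = 31.1, 311×0.03 = 9.33, 311×0.03 = 9.33.
0: (78 − 80.86)²/80.86 = 8.1796/80.86 = 0.1012
1: (111 − 108.85)²/108.85 = 4.6225/108.85 = 0.0425
2: (78 − 71.53)²/71.53 = 41.8609/71.53 = 0.5852
3: (31 − 31.1)²/31.1 = 0.01/31.1 = 0.0003
4: (11 − 9.33)²/9.33 = 2.7889/9.33 = 0.2989
≥5: (2 − 9.33)²/9.33 = 53.7289/9.33 = 5.7587
Sum = 6.787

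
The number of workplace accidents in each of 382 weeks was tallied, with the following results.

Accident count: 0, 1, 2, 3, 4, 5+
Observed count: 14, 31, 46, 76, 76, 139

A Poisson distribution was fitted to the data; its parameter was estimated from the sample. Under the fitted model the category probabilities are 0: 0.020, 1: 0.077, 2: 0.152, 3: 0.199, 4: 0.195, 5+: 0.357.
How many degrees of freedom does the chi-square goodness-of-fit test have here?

There are k = 6 categories and 1 parameter estimated from the data, so df = 6 − 1 − 1 = 4.

4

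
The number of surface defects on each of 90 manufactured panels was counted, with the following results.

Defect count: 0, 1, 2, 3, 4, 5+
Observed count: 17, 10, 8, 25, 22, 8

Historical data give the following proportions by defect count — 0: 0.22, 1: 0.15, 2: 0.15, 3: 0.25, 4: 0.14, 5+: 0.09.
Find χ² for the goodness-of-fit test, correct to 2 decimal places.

10.84

Expected counts E_i = n·p_i: 90×0.22 = 19.8, 90×0.15 = 13.5, 90×0.15 = 13.5, 90×0.25 = 22.5, 90×0.14 = 12.6, 90×0.09 = 8.1.
0: (17 − 19.8)²/19.8 = 7.84/19.8 = 0.396
1: (10 − 13.5)²/13.5 = 12.25/13.5 = 0.907
2: (8 − 13.5)²/13.5 = 30.25/13.5 = 2.241
3: (25 − 22.5)²/22.5 = 6.25/22.5 = 0.278
4: (22 − 12.6)²/12.6 = 88.36/12.6 = 7.013
5+: (8 − 8.1)²/8.1 = 0.01/8.1 = 0.001
Sum = 10.84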